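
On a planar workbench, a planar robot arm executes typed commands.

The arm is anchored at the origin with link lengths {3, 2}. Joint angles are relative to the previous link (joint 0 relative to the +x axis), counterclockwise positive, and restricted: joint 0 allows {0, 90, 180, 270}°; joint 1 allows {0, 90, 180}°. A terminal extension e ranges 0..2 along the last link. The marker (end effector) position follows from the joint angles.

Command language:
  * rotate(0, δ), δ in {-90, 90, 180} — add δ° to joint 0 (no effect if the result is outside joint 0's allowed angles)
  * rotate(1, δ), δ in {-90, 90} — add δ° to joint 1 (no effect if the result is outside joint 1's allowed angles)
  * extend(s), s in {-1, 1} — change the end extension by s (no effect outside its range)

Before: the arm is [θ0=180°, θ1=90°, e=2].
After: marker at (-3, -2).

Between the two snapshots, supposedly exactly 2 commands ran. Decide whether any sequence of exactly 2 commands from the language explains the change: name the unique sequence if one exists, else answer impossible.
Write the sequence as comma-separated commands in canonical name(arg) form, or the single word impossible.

extend(-1), extend(-1)

begin: [θ0=180°, θ1=90°, e=2]
step 1 (extend(-1)): [θ0=180°, θ1=90°, e=1]
step 2 (extend(-1)): [θ0=180°, θ1=90°, e=0]
no other 2-command option fits: unique.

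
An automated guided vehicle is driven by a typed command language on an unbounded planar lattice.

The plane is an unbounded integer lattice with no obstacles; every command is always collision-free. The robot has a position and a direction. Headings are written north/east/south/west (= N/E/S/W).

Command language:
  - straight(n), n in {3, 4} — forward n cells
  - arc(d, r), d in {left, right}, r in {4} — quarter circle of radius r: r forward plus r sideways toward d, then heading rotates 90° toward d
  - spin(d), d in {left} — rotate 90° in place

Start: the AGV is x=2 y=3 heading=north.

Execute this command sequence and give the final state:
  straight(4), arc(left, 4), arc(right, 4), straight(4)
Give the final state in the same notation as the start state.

start: x=2 y=3 heading=north
[1] after straight(4): x=2 y=7 heading=north
[2] after arc(left, 4): x=-2 y=11 heading=west
[3] after arc(right, 4): x=-6 y=15 heading=north
[4] after straight(4): x=-6 y=19 heading=north

x=-6 y=19 heading=north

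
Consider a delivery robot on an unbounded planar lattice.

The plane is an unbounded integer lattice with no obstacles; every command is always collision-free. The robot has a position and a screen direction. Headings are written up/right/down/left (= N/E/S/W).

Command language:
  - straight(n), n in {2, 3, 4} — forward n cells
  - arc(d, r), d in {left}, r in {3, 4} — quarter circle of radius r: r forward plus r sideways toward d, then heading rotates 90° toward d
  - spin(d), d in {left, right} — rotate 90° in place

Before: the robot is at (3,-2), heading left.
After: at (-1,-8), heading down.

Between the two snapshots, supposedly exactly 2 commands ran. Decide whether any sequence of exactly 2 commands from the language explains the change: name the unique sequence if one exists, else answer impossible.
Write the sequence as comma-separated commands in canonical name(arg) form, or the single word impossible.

arc(left, 4), straight(2)

key: position moved to (-1,-8) AND the heading swung to S — translation plus rotation needed
begin: at (3,-2), heading left
t=1 arc(left, 4) ⇒ at (-1,-6), heading down
t=2 straight(2) ⇒ at (-1,-8), heading down
uniquely the one of 49 2-step routes that fits.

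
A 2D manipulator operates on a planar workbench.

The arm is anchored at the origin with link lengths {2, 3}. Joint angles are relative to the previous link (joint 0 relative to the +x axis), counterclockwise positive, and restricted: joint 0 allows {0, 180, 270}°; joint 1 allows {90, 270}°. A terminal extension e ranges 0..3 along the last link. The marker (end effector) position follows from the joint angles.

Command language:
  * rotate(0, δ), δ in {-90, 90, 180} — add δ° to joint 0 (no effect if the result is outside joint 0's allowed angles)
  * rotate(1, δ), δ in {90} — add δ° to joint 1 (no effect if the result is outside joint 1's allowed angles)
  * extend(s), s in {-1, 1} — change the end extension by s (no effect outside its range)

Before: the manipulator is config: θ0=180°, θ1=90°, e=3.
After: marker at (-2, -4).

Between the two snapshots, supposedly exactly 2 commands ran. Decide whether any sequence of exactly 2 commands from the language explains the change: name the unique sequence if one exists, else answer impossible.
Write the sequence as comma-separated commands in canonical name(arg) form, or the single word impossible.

t0: config: θ0=180°, θ1=90°, e=3
[1] after extend(-1): config: θ0=180°, θ1=90°, e=2
[2] after extend(-1): config: θ0=180°, θ1=90°, e=1
uniquely the one of 36 2-step routes that fits.

extend(-1), extend(-1)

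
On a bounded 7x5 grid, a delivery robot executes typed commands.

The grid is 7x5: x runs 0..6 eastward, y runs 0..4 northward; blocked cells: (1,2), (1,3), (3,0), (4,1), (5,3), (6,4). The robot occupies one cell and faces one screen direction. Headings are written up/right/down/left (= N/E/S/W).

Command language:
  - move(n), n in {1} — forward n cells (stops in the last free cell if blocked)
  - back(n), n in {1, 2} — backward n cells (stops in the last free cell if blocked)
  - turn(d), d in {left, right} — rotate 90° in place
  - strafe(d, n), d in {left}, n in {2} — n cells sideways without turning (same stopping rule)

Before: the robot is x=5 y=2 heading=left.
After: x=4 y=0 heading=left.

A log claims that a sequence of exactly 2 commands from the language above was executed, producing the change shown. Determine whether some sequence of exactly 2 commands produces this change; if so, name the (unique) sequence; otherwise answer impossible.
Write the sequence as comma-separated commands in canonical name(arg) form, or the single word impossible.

key: still facing W at the end — nothing in the sequence rotates
begin: x=5 y=2 heading=left
t=1 strafe(left, 2) ⇒ x=5 y=0 heading=left
t=2 move(1) ⇒ x=4 y=0 heading=left
no rival 2-sequence matches.

strafe(left, 2), move(1)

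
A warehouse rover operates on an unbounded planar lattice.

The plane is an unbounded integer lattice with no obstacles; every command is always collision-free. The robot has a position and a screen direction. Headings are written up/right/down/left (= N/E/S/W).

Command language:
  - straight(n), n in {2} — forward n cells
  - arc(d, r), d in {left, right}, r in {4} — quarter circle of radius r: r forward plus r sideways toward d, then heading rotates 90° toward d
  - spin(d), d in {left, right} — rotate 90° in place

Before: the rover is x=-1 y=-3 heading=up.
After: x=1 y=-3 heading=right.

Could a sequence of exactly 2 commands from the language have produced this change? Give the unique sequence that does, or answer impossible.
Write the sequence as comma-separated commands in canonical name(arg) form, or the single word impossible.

key: cell and facing (now E) both changed — the 2 commands mix motion and turning
start: x=-1 y=-3 heading=up
[1] after spin(right): x=-1 y=-3 heading=right
[2] after straight(2): x=1 y=-3 heading=right
no rival 2-sequence matches.

spin(right), straight(2)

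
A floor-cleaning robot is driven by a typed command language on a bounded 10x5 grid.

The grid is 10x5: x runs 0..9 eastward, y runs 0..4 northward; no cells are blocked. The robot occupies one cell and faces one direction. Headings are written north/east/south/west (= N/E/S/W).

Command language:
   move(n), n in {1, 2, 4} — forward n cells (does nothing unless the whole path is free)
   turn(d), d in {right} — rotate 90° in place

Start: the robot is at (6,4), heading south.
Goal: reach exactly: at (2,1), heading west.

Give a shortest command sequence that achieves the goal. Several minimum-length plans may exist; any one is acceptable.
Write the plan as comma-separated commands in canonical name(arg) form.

from: at (6,4), heading south
1. move(2) → at (6,2), heading south
2. move(1) → at (6,1), heading south
3. turn(right) → at (6,1), heading west
4. move(4) → at (2,1), heading west
shorter routes all fall short; 4 is best.

move(2), move(1), turn(right), move(4)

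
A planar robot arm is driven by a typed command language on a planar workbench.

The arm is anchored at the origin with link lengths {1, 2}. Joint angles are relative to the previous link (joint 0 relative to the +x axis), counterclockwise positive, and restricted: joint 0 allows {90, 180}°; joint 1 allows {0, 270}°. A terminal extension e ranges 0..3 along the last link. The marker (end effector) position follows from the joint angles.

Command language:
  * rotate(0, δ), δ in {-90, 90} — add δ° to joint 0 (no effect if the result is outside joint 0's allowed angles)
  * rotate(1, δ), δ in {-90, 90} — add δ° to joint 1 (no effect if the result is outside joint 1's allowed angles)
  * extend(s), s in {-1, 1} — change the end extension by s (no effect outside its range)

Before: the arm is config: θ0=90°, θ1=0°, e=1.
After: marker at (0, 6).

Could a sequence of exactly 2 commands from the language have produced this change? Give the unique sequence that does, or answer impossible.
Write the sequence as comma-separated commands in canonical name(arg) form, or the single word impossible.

begin: config: θ0=90°, θ1=0°, e=1
1. extend(1) → config: θ0=90°, θ1=0°, e=2
2. extend(1) → config: θ0=90°, θ1=0°, e=3
uniquely the one of 36 2-step routes that fits.

extend(1), extend(1)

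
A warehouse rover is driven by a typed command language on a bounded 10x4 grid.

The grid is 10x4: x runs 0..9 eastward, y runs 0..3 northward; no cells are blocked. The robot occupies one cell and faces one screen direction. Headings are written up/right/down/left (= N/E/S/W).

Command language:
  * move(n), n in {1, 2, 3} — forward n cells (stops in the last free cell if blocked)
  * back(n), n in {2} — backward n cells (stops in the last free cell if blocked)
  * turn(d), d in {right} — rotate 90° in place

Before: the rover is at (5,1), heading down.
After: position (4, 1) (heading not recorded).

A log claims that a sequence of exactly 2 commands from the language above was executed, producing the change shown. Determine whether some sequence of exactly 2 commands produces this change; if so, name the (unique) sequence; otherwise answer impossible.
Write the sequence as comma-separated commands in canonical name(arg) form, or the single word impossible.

turn(right), move(1)

key: order matters: swapping turn(right) and move(1) lands elsewhere
start: at (5,1), heading down
step 1 (turn(right)): at (5,1), heading left
step 2 (move(1)): at (4,1), heading left
no rival 2-sequence matches.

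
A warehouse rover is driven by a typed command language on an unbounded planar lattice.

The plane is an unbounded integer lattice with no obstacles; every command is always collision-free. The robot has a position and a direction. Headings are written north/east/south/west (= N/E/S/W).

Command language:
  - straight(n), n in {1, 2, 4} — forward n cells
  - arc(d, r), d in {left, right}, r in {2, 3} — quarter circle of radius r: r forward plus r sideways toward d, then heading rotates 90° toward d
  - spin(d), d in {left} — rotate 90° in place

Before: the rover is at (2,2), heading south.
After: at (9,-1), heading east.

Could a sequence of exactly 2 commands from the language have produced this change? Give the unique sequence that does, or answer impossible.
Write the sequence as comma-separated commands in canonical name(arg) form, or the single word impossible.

key: running straight(4) before arc(left, 3) would end elsewhere — order is forced
initial: at (2,2), heading south
1. arc(left, 3) → at (5,-1), heading east
2. straight(4) → at (9,-1), heading east
uniquely the one of 64 2-step routes that fits.

arc(left, 3), straight(4)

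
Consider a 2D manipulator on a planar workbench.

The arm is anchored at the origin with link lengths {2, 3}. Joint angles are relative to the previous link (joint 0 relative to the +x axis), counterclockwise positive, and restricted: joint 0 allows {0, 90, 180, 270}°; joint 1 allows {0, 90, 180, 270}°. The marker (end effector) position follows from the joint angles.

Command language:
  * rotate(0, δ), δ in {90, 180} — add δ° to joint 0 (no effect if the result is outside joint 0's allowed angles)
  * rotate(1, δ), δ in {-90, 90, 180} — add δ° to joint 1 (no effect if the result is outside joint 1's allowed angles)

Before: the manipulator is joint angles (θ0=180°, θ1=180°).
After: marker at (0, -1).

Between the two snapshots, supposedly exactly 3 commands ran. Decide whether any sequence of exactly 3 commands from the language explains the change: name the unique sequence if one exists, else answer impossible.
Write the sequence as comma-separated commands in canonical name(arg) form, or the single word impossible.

t0: joint angles (θ0=180°, θ1=180°)
1. rotate(0, 90) → joint angles (θ0=270°, θ1=180°)
2. rotate(0, 90) → joint angles (θ0=0°, θ1=180°)
3. rotate(0, 90) → joint angles (θ0=90°, θ1=180°)
all 125 alternatives checked — unique.

rotate(0, 90), rotate(0, 90), rotate(0, 90)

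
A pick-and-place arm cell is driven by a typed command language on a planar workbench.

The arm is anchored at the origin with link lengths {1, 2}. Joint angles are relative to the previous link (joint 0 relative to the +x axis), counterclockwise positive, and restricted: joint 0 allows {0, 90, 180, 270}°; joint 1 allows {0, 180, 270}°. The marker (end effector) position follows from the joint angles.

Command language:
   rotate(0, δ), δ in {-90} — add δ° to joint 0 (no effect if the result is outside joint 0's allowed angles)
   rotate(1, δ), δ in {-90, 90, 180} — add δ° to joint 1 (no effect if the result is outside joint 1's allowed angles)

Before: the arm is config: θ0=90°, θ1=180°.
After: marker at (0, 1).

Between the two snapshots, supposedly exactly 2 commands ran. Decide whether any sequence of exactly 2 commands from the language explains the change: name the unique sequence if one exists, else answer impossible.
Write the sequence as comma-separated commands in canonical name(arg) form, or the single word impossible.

begin: config: θ0=90°, θ1=180°
1. rotate(0, -90) → config: θ0=0°, θ1=180°
2. rotate(0, -90) → config: θ0=270°, θ1=180°
no rival 2-sequence matches.

rotate(0, -90), rotate(0, -90)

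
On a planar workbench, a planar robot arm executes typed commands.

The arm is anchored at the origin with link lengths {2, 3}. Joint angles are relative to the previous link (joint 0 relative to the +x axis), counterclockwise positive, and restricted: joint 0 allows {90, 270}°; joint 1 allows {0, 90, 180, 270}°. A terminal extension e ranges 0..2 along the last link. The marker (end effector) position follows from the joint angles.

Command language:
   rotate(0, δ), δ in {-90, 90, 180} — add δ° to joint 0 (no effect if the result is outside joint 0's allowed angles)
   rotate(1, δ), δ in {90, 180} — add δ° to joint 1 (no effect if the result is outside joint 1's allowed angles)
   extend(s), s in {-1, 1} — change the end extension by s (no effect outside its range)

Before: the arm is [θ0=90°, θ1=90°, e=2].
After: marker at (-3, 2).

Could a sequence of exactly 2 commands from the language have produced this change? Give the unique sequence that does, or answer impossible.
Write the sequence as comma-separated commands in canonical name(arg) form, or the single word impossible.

initial: [θ0=90°, θ1=90°, e=2]
step 1 (extend(-1)): [θ0=90°, θ1=90°, e=1]
step 2 (extend(-1)): [θ0=90°, θ1=90°, e=0]
no rival 2-sequence matches.

extend(-1), extend(-1)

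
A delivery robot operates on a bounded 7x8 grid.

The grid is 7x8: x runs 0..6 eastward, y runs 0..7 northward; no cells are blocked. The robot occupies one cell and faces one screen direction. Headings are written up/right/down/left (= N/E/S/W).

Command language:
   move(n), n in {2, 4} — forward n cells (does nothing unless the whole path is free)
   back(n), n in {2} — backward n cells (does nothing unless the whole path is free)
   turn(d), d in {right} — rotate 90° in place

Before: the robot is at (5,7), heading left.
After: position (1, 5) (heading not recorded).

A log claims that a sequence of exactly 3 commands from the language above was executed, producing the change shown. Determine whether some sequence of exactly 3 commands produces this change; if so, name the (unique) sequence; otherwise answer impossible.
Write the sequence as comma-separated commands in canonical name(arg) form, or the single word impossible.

key: order matters: swapping move(4) and back(2) lands elsewhere
start: at (5,7), heading left
[1] after move(4): at (1,7), heading left
[2] after turn(right): at (1,7), heading up
[3] after back(2): at (1,5), heading up
uniquely the one of 64 3-step routes that fits.

move(4), turn(right), back(2)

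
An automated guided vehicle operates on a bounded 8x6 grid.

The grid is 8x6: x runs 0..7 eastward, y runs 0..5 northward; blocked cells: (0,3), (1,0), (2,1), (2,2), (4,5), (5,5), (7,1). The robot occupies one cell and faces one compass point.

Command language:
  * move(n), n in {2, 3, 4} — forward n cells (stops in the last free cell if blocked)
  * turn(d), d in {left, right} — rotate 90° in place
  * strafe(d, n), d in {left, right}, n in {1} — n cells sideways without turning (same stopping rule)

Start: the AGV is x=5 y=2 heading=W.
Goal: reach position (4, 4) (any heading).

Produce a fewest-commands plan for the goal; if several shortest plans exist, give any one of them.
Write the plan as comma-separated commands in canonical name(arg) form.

turn(right), move(3), strafe(left, 1)

initial: x=5 y=2 heading=W
t=1 turn(right) ⇒ x=5 y=2 heading=N
t=2 move(3) ⇒ x=5 y=4 heading=N
t=3 strafe(left, 1) ⇒ x=4 y=4 heading=N
nothing shorter than 3 reaches the goal.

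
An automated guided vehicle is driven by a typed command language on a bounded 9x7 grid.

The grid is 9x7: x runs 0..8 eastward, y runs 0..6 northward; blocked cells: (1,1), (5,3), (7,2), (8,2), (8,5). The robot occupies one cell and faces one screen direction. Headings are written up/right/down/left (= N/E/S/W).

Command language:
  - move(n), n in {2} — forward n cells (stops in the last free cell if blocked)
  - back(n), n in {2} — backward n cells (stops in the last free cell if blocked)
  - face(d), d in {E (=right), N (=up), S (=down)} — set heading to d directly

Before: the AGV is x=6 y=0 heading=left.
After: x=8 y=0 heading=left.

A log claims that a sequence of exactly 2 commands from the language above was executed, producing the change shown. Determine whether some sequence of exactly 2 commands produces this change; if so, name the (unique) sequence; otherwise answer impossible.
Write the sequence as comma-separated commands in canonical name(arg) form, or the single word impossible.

key: the second back(2) runs into the grid edge before its full distance
t0: x=6 y=0 heading=left
t=1 back(2) ⇒ x=8 y=0 heading=left
t=2 back(2) ⇒ x=8 y=0 heading=left
all 25 alternatives checked — unique.

back(2), back(2)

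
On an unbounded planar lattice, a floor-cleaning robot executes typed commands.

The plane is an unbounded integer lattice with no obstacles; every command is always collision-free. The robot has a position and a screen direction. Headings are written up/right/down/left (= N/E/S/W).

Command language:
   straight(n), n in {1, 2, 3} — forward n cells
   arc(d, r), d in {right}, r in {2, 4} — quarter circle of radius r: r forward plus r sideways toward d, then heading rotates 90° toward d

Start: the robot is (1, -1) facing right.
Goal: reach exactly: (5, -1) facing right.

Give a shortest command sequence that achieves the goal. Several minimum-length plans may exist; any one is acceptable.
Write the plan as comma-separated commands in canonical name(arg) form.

start: (1, -1) facing right
t=1 straight(3) ⇒ (4, -1) facing right
t=2 straight(1) ⇒ (5, -1) facing right
nothing shorter than 2 reaches the goal.

straight(3), straight(1)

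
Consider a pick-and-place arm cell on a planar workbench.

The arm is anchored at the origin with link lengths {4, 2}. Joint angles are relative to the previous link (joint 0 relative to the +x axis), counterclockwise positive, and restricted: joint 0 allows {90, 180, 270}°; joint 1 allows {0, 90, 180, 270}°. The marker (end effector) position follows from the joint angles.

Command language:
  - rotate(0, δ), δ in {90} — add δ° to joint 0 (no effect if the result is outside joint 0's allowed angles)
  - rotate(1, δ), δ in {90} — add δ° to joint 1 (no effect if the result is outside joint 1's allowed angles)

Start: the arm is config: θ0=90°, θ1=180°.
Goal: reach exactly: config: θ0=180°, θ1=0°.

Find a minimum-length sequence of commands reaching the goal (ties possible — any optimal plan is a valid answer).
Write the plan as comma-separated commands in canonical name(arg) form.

t0: config: θ0=90°, θ1=180°
step 1 (rotate(1, 90)): config: θ0=90°, θ1=270°
step 2 (rotate(1, 90)): config: θ0=90°, θ1=0°
step 3 (rotate(0, 90)): config: θ0=180°, θ1=0°
nothing shorter than 3 reaches the goal.

rotate(1, 90), rotate(1, 90), rotate(0, 90)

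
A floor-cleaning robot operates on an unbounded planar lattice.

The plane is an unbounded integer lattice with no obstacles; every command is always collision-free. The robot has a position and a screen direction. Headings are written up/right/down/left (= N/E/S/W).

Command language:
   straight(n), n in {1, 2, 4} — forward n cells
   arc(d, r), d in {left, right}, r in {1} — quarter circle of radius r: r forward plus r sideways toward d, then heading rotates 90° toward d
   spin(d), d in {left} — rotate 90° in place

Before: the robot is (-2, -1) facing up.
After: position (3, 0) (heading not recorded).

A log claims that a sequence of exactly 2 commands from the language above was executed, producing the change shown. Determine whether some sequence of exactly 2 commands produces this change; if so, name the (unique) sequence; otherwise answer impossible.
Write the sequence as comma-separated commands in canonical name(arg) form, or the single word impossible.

arc(right, 1), straight(4)

key: order matters: swapping arc(right, 1) and straight(4) lands elsewhere
begin: (-2, -1) facing up
[1] after arc(right, 1): (-1, 0) facing right
[2] after straight(4): (3, 0) facing right
no other 2-command option fits: unique.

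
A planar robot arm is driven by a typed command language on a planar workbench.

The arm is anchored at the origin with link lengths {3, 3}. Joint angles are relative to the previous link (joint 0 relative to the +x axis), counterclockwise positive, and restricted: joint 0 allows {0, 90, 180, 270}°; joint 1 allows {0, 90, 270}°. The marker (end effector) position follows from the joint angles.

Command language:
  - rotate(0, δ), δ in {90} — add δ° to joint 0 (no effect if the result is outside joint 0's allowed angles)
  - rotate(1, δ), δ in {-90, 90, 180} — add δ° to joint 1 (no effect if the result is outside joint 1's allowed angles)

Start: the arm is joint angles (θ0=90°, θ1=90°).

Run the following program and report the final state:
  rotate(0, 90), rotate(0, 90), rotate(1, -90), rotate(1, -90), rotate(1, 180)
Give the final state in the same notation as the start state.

initial: joint angles (θ0=90°, θ1=90°)
1. rotate(0, 90) → joint angles (θ0=180°, θ1=90°)
2. rotate(0, 90) → joint angles (θ0=270°, θ1=90°)
3. rotate(1, -90) → joint angles (θ0=270°, θ1=0°)
4. rotate(1, -90) → joint angles (θ0=270°, θ1=270°)
5. rotate(1, 180) → joint angles (θ0=270°, θ1=90°)

joint angles (θ0=270°, θ1=90°)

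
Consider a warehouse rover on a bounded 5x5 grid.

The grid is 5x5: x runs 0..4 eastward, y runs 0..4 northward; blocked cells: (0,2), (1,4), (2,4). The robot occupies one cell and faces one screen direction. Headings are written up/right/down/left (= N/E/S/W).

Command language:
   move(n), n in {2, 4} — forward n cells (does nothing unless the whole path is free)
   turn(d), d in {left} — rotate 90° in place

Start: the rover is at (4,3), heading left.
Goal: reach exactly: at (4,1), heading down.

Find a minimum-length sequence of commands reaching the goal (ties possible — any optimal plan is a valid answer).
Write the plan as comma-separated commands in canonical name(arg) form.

turn(left), move(2)

from: at (4,3), heading left
step 1 (turn(left)): at (4,3), heading down
step 2 (move(2)): at (4,1), heading down
shorter routes all fall short; 2 is best.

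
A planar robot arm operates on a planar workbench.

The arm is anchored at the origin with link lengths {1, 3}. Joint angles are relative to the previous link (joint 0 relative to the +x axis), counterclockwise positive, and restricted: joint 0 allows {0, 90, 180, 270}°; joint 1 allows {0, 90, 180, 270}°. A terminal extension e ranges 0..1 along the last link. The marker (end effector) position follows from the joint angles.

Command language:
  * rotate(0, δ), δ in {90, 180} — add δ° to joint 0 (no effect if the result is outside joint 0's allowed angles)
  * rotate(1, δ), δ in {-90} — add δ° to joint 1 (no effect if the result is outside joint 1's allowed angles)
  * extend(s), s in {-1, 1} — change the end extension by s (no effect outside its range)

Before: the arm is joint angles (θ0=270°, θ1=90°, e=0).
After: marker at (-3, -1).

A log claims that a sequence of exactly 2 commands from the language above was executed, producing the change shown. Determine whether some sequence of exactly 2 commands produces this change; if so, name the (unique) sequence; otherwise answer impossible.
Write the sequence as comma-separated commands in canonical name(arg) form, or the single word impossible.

start: joint angles (θ0=270°, θ1=90°, e=0)
1. rotate(1, -90) → joint angles (θ0=270°, θ1=0°, e=0)
2. rotate(1, -90) → joint angles (θ0=270°, θ1=270°, e=0)
all 25 alternatives checked — unique.

rotate(1, -90), rotate(1, -90)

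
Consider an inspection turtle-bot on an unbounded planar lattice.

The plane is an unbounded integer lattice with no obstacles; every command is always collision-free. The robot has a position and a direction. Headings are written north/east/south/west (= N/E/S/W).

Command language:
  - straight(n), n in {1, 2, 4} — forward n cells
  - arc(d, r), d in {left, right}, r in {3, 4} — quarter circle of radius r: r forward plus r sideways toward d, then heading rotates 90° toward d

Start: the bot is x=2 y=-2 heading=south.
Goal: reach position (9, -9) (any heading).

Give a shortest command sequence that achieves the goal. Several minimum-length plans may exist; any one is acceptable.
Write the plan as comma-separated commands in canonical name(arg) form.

arc(left, 4), arc(right, 3)

start: x=2 y=-2 heading=south
step 1 (arc(left, 4)): x=6 y=-6 heading=east
step 2 (arc(right, 3)): x=9 y=-9 heading=south
nothing shorter than 2 reaches the goal.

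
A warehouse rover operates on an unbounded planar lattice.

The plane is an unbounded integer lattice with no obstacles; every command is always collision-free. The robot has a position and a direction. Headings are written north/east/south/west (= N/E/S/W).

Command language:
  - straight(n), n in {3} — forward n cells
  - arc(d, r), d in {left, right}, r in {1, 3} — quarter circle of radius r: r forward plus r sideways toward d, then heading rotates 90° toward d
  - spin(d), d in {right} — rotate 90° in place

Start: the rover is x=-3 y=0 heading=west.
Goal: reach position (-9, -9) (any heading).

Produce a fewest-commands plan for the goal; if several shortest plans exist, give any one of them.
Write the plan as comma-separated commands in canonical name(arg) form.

arc(left, 3), straight(3), arc(right, 3)

t0: x=-3 y=0 heading=west
t=1 arc(left, 3) ⇒ x=-6 y=-3 heading=south
t=2 straight(3) ⇒ x=-6 y=-6 heading=south
t=3 arc(right, 3) ⇒ x=-9 y=-9 heading=west
no 2-step plan works, so 3 is optimal.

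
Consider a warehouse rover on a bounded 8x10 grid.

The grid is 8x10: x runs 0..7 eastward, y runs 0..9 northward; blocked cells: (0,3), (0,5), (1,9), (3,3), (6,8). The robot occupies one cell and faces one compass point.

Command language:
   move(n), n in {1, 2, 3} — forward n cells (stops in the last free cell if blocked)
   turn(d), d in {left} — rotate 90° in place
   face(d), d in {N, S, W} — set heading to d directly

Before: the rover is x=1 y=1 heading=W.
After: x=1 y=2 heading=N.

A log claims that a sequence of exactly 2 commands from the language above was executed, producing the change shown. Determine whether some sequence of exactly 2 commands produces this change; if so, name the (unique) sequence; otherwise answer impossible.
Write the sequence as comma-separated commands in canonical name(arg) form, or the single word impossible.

face(N), move(1)

key: position moved to (1,2) AND the heading swung to N — translation plus rotation needed
from: x=1 y=1 heading=W
[1] after face(N): x=1 y=1 heading=N
[2] after move(1): x=1 y=2 heading=N
all 49 alternatives checked — unique.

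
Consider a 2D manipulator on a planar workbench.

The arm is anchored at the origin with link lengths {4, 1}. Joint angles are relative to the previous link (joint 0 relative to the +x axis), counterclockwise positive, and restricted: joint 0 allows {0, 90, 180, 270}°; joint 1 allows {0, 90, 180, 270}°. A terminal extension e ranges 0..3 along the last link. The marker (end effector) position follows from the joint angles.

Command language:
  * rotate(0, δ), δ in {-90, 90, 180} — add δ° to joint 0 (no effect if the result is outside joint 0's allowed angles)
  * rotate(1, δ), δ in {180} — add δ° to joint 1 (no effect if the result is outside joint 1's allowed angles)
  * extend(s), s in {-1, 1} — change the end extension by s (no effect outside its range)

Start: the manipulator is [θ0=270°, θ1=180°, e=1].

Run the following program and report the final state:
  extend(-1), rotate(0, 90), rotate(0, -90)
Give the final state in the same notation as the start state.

from: [θ0=270°, θ1=180°, e=1]
1. extend(-1) → [θ0=270°, θ1=180°, e=0]
2. rotate(0, 90) → [θ0=0°, θ1=180°, e=0]
3. rotate(0, -90) → [θ0=270°, θ1=180°, e=0]

[θ0=270°, θ1=180°, e=0]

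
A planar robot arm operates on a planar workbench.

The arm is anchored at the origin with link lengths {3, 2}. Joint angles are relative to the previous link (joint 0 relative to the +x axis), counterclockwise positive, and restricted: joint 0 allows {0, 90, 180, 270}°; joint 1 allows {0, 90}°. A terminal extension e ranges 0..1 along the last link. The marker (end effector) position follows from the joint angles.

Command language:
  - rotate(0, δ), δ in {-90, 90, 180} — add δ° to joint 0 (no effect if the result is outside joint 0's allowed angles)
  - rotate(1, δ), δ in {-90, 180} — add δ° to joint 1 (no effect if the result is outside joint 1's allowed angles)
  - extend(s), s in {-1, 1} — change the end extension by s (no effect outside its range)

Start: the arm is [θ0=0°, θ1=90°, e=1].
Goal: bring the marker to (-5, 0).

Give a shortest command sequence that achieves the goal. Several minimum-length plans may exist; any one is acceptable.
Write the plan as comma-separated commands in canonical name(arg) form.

start: [θ0=0°, θ1=90°, e=1]
step 1 (rotate(0, 180)): [θ0=180°, θ1=90°, e=1]
step 2 (extend(-1)): [θ0=180°, θ1=90°, e=0]
step 3 (rotate(1, -90)): [θ0=180°, θ1=0°, e=0]
no 2-step plan works, so 3 is optimal.

rotate(0, 180), extend(-1), rotate(1, -90)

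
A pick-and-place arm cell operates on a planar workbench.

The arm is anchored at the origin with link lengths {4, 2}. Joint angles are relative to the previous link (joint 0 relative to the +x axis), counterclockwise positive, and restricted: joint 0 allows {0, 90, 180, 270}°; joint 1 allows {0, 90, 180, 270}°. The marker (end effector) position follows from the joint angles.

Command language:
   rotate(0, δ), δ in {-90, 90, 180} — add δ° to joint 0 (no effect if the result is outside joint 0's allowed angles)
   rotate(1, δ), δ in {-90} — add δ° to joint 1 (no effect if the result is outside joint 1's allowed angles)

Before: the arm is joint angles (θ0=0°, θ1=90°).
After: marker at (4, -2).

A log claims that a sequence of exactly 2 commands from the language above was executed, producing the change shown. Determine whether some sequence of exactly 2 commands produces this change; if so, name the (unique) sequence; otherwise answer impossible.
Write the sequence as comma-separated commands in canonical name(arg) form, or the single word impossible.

initial: joint angles (θ0=0°, θ1=90°)
step 1 (rotate(1, -90)): joint angles (θ0=0°, θ1=0°)
step 2 (rotate(1, -90)): joint angles (θ0=0°, θ1=270°)
no rival 2-sequence matches.

rotate(1, -90), rotate(1, -90)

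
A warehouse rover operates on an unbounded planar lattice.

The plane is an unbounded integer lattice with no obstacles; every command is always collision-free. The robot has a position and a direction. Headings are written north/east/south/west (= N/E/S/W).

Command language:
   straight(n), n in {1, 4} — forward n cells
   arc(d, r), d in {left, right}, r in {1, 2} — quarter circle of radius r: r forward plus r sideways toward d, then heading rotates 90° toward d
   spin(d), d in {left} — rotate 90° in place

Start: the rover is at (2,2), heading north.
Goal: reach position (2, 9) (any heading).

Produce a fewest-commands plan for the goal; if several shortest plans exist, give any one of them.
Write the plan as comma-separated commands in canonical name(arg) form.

from: at (2,2), heading north
step 1 (straight(1)): at (2,3), heading north
step 2 (straight(1)): at (2,4), heading north
step 3 (straight(1)): at (2,5), heading north
step 4 (straight(4)): at (2,9), heading north
no 3-step plan works, so 4 is optimal.

straight(1), straight(1), straight(1), straight(4)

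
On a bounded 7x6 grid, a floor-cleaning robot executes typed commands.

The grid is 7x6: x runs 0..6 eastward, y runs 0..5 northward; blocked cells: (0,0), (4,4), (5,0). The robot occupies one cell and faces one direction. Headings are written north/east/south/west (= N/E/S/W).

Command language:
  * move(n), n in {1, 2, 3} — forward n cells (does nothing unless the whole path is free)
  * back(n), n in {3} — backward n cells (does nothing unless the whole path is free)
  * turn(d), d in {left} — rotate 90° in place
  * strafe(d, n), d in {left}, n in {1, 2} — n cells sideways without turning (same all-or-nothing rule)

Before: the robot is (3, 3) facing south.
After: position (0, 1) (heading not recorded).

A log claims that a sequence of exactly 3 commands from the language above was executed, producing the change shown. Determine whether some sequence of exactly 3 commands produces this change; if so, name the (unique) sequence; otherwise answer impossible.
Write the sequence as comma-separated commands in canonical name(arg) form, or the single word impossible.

key: order matters: swapping move(2) and back(3) lands elsewhere
start: (3, 3) facing south
[1] after move(2): (3, 1) facing south
[2] after turn(left): (3, 1) facing east
[3] after back(3): (0, 1) facing east
no rival 3-sequence matches.

move(2), turn(left), back(3)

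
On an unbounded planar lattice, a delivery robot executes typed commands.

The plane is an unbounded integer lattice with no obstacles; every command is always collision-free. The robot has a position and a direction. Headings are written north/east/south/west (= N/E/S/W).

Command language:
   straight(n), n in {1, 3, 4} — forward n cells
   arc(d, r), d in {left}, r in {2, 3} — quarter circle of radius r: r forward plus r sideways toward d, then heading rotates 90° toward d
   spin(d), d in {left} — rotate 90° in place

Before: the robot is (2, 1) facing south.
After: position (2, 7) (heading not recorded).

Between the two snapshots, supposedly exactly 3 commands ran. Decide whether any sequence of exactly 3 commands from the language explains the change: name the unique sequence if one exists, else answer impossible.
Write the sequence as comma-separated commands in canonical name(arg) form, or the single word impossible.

spin(left), arc(left, 3), arc(left, 3)

key: order matters: swapping spin(left) and arc(left, 3) lands elsewhere
begin: (2, 1) facing south
t=1 spin(left) ⇒ (2, 1) facing east
t=2 arc(left, 3) ⇒ (5, 4) facing north
t=3 arc(left, 3) ⇒ (2, 7) facing west
uniquely the one of 216 3-step routes that fits.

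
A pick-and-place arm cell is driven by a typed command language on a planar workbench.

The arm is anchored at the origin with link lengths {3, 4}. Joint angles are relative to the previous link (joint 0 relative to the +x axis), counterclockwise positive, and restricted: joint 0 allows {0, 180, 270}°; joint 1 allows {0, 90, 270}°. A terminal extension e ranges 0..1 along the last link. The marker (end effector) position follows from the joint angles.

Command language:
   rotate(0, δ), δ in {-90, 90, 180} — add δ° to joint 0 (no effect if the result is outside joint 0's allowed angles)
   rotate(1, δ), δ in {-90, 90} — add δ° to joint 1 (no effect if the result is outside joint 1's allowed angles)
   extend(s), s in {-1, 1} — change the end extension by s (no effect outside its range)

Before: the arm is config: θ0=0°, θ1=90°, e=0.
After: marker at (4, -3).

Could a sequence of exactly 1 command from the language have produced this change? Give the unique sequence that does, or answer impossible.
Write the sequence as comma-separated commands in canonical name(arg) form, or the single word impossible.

from: config: θ0=0°, θ1=90°, e=0
1. rotate(0, -90) → config: θ0=270°, θ1=90°, e=0
all 7 alternatives checked — unique.

rotate(0, -90)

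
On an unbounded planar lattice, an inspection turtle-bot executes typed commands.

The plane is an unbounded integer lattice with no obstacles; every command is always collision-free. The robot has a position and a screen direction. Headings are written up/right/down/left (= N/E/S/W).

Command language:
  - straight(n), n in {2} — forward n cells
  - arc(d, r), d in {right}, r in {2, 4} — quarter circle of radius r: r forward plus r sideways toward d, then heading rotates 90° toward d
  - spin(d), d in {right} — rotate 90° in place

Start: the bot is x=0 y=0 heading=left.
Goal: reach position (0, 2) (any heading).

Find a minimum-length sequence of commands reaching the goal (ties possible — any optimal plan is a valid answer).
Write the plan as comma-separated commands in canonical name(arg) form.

initial: x=0 y=0 heading=left
step 1 (spin(right)): x=0 y=0 heading=up
step 2 (straight(2)): x=0 y=2 heading=up
nothing shorter than 2 reaches the goal.

spin(right), straight(2)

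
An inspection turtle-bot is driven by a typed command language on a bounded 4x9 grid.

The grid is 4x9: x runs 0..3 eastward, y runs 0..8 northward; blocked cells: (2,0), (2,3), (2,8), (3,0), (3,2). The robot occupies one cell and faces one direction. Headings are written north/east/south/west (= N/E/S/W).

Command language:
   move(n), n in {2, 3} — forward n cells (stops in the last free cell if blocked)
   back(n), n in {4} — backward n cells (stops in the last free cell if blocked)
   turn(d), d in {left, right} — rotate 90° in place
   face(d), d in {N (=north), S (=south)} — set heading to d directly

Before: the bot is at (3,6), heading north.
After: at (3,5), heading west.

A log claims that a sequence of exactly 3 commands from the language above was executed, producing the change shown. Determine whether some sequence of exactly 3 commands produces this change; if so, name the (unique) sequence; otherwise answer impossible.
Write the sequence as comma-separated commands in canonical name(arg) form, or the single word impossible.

key: cell and facing (now W) both changed — the 3 commands mix motion and turning
t0: at (3,6), heading north
t=1 back(4) ⇒ at (3,3), heading north
t=2 move(2) ⇒ at (3,5), heading north
t=3 turn(left) ⇒ at (3,5), heading west
uniquely the one of 343 3-step routes that fits.

back(4), move(2), turn(left)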